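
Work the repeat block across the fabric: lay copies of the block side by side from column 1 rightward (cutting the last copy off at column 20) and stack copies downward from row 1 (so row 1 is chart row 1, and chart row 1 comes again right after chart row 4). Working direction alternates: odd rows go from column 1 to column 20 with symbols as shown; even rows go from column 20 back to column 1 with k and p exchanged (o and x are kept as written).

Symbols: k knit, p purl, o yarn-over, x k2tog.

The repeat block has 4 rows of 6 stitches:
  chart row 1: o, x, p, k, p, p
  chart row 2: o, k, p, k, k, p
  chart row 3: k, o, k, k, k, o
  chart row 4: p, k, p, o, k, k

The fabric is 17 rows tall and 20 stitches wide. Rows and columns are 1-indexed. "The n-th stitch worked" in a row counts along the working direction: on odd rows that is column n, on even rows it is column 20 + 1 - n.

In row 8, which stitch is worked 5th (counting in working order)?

== STITCH ==
o

Derivation:
Row 8: (8-1) mod 4 = 3, so use chart row 4. Even row -> WS.
Chart row 4 tiled across columns 1-20: p k p o k k p k p o k k p k p o k k p k
WS: work from column 20 back to column 1 (reverse the tiled row), swapping k<->p (o and x unchanged).
Row 8 as worked: p k p p o k p k p p o k p k p p o k p k
Stitch 5 in working order -> o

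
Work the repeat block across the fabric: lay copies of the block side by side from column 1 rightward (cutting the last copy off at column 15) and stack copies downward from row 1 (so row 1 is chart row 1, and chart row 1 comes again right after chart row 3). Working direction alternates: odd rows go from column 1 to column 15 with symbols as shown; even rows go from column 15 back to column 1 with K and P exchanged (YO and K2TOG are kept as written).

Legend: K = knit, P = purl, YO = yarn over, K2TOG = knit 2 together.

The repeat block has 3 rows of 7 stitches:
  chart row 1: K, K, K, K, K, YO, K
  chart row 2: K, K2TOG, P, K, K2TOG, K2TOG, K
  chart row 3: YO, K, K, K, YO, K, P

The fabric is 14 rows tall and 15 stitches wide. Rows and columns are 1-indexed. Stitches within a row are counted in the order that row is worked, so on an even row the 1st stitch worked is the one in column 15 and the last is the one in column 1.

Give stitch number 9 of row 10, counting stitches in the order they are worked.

== STITCH ==
P

Derivation:
Row 10: (10-1) mod 3 = 0, so use chart row 1. Even row -> WS.
Chart row 1 tiled across columns 1-15: K K K K K YO K K K K K K YO K K
WS row: flip the tiled sequence (start at column 15) and apply K<->P; YO and K2TOG stay.
Row 10 as worked: P P YO P P P P P P YO P P P P P
The 9th stitch worked is P.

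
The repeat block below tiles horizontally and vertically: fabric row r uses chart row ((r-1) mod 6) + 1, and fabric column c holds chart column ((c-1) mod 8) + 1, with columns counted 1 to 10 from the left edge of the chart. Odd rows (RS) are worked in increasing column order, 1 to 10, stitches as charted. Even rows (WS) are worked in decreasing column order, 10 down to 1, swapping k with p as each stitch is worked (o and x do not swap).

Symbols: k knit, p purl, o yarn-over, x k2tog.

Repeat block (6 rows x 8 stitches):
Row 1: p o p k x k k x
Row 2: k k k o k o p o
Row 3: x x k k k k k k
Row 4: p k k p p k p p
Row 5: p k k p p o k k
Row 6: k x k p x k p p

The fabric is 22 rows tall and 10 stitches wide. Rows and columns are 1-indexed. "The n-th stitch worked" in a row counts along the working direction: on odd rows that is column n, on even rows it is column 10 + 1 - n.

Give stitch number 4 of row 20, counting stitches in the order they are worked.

Result:
k

Derivation:
For row 20: chart row = ((20-1) mod 6) + 1 = 2; this is a WS (even) row.
Chart row 2 tiled across columns 1-10: k k k o k o p o k k
WS: work from column 10 back to column 1 (reverse the tiled row), swapping k<->p (o and x unchanged).
Row 20 as worked: p p o k o p o p p p
Counting 4 along the worked row gives k.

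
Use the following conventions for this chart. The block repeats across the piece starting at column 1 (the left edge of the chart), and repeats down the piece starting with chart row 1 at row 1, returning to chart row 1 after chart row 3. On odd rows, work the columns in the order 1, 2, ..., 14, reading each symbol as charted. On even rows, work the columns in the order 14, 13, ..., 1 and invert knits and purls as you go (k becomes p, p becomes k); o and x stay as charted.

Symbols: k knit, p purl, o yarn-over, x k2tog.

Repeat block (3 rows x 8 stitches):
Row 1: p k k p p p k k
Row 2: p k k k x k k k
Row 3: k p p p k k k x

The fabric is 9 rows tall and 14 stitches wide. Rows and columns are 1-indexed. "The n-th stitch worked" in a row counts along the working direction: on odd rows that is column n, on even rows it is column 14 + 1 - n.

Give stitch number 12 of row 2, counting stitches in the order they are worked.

Row 2: (2-1) mod 3 = 1, so use chart row 2. Even row -> WS.
Chart row 2 tiled across columns 1-14: p k k k x k k k p k k k x k
WS: work from column 14 back to column 1 (reverse the tiled row), swapping k<->p (o and x unchanged).
Row 2 as worked: p x p p p k p p p x p p p k
The 12th stitch worked is p.

Result:
p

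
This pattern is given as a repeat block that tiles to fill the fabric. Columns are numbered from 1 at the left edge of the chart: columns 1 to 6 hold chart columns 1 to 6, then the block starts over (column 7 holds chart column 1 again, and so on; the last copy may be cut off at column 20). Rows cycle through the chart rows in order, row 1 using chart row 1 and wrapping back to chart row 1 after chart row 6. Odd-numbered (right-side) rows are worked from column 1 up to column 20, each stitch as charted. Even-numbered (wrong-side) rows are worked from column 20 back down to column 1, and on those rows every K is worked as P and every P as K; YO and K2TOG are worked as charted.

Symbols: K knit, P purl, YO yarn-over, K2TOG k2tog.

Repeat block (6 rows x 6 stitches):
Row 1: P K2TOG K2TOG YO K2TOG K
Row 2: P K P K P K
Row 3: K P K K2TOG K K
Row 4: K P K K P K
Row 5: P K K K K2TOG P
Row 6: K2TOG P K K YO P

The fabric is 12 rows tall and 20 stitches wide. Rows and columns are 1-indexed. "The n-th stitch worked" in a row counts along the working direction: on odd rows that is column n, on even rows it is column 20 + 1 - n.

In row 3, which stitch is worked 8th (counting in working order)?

For row 3: chart row = ((3-1) mod 6) + 1 = 3; this is a RS (odd) row.
Chart row 3 tiled across columns 1-20: K P K K2TOG K K K P K K2TOG K K K P K K2TOG K K K P
Right side: take the tiled row as-is (worked left to right from column 1).
Counting 8 along the worked row gives P.

== STITCH ==
P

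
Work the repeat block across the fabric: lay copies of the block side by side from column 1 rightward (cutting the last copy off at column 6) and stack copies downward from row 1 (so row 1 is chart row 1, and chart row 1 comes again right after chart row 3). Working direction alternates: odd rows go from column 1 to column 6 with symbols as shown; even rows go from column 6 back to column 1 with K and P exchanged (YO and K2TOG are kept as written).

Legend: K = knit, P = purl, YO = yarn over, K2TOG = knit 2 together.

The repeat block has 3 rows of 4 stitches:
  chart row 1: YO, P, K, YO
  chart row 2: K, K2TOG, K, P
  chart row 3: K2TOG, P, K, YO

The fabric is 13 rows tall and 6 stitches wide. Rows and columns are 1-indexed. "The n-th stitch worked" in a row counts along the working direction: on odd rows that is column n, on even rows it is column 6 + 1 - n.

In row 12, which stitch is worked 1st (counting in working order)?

For row 12: chart row = ((12-1) mod 3) + 1 = 3; this is a WS (even) row.
Chart row 3 tiled across columns 1-6: K2TOG P K YO K2TOG P
WS: work from column 6 back to column 1 (reverse the tiled row), swapping K<->P (YO and K2TOG unchanged).
Row 12 as worked: K K2TOG YO P K K2TOG
Stitch 1 in working order -> K

Result:
K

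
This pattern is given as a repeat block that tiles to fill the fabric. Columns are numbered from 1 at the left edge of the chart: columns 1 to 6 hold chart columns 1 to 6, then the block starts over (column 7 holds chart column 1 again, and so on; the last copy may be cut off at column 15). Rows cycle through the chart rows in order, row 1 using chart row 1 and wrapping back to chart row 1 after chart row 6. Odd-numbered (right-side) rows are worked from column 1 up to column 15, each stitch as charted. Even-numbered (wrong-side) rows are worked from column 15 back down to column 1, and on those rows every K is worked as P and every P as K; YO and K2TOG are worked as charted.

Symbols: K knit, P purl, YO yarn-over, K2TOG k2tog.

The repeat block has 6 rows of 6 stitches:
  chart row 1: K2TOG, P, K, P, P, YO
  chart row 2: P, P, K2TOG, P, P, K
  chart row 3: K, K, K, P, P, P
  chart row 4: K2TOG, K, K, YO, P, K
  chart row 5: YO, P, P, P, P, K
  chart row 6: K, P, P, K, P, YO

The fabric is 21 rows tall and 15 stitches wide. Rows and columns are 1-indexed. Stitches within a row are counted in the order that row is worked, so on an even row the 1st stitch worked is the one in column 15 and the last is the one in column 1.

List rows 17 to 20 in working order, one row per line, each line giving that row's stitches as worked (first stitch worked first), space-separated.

Row 17: chart row 5, RS - tile across columns 1-15 and work as-is.
Row 18: chart row 6, WS - tiled (columns 1-15): K P P K P YO K P P K P YO K P P; work from column 15 back to 1 with K<->P swapped.
Row 19: chart row 1, RS - tile across columns 1-15 and work as-is.
Row 20: chart row 2, WS - tiled (columns 1-15): P P K2TOG P P K P P K2TOG P P K P P K2TOG; work from column 15 back to 1 with K<->P swapped.

Result:
YO P P P P K YO P P P P K YO P P
K K P YO K P K K P YO K P K K P
K2TOG P K P P YO K2TOG P K P P YO K2TOG P K
K2TOG K K P K K K2TOG K K P K K K2TOG K K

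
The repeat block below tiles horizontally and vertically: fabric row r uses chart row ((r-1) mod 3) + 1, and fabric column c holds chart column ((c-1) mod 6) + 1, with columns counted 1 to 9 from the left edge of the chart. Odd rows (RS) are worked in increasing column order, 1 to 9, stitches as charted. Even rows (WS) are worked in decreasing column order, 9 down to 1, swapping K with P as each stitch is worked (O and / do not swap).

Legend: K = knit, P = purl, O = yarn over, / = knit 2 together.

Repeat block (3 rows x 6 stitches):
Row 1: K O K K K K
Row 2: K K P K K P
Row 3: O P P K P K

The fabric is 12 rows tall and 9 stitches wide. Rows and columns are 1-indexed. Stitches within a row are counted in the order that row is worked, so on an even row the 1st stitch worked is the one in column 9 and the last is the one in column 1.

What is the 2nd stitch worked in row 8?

Stitch:
P

Derivation:
Row 8: (8-1) mod 3 = 1, so use chart row 2. Even row -> WS.
Chart row 2 tiled across columns 1-9: K K P K K P K K P
WS: work from column 9 back to column 1 (reverse the tiled row), swapping K<->P (O and / unchanged).
Row 8 as worked: K P P K P P K P P
Stitch 2 in working order -> P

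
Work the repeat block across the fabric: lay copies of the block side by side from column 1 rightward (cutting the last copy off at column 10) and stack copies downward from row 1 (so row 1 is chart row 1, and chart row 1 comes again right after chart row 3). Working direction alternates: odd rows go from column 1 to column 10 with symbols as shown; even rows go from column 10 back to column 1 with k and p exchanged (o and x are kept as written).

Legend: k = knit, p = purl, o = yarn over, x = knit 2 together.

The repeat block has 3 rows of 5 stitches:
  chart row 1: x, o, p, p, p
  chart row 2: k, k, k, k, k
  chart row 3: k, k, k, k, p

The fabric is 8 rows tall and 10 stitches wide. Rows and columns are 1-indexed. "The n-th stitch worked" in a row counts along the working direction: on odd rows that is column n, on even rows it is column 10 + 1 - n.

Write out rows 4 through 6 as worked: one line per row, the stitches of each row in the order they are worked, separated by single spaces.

Result:
k k k o x k k k o x
k k k k k k k k k k
k p p p p k p p p p

Derivation:
Row 4: chart row 1, WS - tiled (columns 1-10): x o p p p x o p p p; work from column 10 back to 1 with k<->p swapped.
Row 5: chart row 2, RS - tile across columns 1-10 and work as-is.
Row 6: chart row 3, WS - tiled (columns 1-10): k k k k p k k k k p; work from column 10 back to 1 with k<->p swapped.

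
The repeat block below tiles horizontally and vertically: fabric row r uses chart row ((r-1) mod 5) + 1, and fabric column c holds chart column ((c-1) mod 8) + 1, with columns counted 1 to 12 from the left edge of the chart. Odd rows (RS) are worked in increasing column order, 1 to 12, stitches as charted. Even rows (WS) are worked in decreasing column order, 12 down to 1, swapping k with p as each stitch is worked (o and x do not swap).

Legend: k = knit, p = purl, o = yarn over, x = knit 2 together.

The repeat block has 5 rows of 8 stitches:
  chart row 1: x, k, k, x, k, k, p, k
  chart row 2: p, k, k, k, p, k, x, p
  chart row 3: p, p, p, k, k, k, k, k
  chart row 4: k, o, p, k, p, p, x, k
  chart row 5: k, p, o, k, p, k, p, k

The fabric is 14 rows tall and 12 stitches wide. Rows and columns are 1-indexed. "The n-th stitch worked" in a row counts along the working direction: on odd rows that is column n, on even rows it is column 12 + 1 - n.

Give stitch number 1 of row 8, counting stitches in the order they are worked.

== STITCH ==
p

Derivation:
Row 8: (8-1) mod 5 = 2, so use chart row 3. Even row -> WS.
Chart row 3 tiled across columns 1-12: p p p k k k k k p p p k
Wrong side: read the tiled row from column 12 down to 1 and exchange k with p (leave o, x).
Row 8 as worked: p k k k p p p p p k k k
The 1st stitch worked is p.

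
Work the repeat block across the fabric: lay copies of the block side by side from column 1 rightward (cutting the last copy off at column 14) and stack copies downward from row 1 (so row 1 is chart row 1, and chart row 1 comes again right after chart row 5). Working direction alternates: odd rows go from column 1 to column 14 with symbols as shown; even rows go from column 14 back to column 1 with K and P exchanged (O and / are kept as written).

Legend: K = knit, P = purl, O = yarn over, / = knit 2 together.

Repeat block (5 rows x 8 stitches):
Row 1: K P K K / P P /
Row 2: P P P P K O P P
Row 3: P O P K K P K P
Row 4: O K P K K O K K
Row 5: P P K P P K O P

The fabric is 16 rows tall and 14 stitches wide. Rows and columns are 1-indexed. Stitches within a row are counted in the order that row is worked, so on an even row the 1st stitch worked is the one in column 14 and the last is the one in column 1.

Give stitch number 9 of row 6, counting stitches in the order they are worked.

Row 6: (6-1) mod 5 = 0, so use chart row 1. Even row -> WS.
Chart row 1 tiled across columns 1-14: K P K K / P P / K P K K / P
WS: work from column 14 back to column 1 (reverse the tiled row), swapping K<->P (O and / unchanged).
Row 6 as worked: K / P P K P / K K / P P K P
Stitch 9 in working order -> K

Result:
K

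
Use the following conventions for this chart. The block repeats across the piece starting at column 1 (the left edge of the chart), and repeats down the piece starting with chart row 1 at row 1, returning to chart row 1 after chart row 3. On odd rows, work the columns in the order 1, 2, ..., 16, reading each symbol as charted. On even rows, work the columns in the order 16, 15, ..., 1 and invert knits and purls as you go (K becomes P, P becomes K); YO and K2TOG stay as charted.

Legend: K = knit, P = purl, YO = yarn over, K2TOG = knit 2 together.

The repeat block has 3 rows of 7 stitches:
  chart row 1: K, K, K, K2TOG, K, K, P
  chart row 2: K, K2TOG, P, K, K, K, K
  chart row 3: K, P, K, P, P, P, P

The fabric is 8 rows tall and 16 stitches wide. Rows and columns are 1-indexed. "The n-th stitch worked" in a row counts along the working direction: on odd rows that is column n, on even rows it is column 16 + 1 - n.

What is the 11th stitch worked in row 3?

For row 3: chart row = ((3-1) mod 3) + 1 = 3; this is a RS (odd) row.
Chart row 3 tiled across columns 1-16: K P K P P P P K P K P P P P K P
RS: work column 1 to column 16, symbols as charted — the tiled row is the row as worked.
Counting 11 along the worked row gives P.

== STITCH ==
P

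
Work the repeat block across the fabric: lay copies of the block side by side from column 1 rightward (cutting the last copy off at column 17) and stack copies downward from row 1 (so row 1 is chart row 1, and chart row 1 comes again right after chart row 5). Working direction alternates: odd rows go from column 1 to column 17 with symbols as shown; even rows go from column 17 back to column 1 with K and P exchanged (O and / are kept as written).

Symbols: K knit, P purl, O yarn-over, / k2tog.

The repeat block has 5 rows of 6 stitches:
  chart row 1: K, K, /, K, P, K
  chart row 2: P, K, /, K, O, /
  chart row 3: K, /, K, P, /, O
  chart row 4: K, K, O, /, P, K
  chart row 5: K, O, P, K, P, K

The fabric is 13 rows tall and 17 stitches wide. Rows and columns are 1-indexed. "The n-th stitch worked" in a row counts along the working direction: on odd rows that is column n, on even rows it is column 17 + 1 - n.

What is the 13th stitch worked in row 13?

== STITCH ==
K

Derivation:
For row 13: chart row = ((13-1) mod 5) + 1 = 3; this is a RS (odd) row.
Chart row 3 tiled across columns 1-17: K / K P / O K / K P / O K / K P /
RS: work column 1 to column 17, symbols as charted — the tiled row is the row as worked.
The 13th stitch worked is K.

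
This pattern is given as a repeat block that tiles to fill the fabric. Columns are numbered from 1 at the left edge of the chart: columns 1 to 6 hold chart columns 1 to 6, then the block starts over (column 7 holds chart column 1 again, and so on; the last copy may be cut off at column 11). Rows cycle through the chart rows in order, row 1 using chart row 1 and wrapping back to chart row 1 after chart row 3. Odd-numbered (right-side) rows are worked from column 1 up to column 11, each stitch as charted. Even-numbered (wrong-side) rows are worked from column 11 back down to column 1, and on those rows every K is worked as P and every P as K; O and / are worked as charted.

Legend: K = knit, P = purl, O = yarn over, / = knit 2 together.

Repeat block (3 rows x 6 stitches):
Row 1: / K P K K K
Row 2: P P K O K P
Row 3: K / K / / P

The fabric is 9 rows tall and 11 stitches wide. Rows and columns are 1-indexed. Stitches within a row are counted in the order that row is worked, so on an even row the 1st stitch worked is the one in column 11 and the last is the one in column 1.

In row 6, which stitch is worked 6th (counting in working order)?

Stitch:
K

Derivation:
For row 6: chart row = ((6-1) mod 3) + 1 = 3; this is a WS (even) row.
Chart row 3 tiled across columns 1-11: K / K / / P K / K / /
Wrong side: read the tiled row from column 11 down to 1 and exchange K with P (leave O, /).
Row 6 as worked: / / P / P K / / P / P
The 6th stitch worked is K.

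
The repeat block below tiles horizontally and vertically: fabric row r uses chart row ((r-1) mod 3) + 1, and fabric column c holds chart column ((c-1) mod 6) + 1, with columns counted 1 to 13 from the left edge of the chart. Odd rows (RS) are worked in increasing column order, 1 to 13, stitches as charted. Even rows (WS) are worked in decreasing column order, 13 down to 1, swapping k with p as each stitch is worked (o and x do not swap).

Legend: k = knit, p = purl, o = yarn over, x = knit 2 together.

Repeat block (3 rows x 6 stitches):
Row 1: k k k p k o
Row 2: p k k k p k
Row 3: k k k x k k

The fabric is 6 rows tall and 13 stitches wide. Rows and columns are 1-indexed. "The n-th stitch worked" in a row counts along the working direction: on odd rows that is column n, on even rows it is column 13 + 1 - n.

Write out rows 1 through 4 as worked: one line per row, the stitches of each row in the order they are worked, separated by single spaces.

Row 1: chart row 1, RS - tile across columns 1-13 and work as-is.
Row 2: chart row 2, WS - tiled (columns 1-13): p k k k p k p k k k p k p; work from column 13 back to 1 with k<->p swapped.
Row 3: chart row 3, RS - tile across columns 1-13 and work as-is.
Row 4: chart row 1, WS - tiled (columns 1-13): k k k p k o k k k p k o k; work from column 13 back to 1 with k<->p swapped.

== ROWS AS WORKED ==
k k k p k o k k k p k o k
k p k p p p k p k p p p k
k k k x k k k k k x k k k
p o p k p p p o p k p p p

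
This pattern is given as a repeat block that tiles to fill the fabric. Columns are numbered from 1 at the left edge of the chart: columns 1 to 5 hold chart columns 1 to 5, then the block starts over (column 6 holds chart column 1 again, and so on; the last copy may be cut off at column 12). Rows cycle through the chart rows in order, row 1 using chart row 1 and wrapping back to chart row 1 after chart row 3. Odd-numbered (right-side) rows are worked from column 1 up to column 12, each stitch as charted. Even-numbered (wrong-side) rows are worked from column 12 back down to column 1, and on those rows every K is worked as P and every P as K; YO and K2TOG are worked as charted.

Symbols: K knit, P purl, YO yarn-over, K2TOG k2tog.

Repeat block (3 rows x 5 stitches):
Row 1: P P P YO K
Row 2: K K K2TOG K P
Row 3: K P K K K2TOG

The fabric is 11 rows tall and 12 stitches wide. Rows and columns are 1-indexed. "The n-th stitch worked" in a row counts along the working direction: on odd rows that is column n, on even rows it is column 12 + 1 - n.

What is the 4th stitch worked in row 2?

Row 2: (2-1) mod 3 = 1, so use chart row 2. Even row -> WS.
Chart row 2 tiled across columns 1-12: K K K2TOG K P K K K2TOG K P K K
Wrong side: read the tiled row from column 12 down to 1 and exchange K with P (leave YO, K2TOG).
Row 2 as worked: P P K P K2TOG P P K P K2TOG P P
Stitch 4 in working order -> P

== STITCH ==
P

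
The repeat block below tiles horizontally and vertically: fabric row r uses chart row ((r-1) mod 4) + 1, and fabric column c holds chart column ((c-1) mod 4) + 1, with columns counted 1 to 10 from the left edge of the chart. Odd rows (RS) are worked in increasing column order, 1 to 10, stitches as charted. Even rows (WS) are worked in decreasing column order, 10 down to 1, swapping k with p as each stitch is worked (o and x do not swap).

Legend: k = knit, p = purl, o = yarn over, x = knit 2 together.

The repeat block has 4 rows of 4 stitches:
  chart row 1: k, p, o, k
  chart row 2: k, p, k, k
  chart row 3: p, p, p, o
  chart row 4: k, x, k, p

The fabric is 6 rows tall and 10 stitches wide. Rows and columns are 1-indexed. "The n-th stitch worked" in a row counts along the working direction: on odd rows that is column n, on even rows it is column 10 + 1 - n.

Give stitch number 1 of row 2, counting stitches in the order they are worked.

Row 2: (2-1) mod 4 = 1, so use chart row 2. Even row -> WS.
Chart row 2 tiled across columns 1-10: k p k k k p k k k p
WS: work from column 10 back to column 1 (reverse the tiled row), swapping k<->p (o and x unchanged).
Row 2 as worked: k p p p k p p p k p
Counting 1 along the worked row gives k.

Result:
k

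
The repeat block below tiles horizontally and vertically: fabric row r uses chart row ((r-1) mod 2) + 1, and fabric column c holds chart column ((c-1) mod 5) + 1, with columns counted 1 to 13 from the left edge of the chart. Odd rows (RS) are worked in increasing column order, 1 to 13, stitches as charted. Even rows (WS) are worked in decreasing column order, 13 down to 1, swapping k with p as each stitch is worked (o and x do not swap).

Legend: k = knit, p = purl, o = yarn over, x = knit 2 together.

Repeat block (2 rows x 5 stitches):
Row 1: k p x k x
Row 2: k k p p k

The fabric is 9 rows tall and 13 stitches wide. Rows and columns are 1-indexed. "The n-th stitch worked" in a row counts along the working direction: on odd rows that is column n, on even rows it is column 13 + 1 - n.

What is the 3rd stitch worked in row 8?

Row 8 uses chart row ((8-1) mod 2)+1 = 2. Row 8 is even, so WS.
Chart row 2 tiled across columns 1-13: k k p p k k k p p k k k p
Wrong side: read the tiled row from column 13 down to 1 and exchange k with p (leave o, x).
Row 8 as worked: k p p p k k p p p k k p p
The 3rd stitch worked is p.

Result:
p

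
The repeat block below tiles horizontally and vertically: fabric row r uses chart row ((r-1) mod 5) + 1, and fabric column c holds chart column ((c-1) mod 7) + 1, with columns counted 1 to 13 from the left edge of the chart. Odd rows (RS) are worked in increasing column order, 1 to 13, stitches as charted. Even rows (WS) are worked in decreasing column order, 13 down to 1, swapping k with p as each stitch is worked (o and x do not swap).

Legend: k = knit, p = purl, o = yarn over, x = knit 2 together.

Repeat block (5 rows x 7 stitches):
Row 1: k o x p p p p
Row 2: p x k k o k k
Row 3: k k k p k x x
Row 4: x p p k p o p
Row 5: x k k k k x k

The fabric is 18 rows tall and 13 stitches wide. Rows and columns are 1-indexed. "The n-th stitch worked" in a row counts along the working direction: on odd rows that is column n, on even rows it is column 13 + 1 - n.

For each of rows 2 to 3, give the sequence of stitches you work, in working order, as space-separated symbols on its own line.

Result:
p o p p x k p p o p p x k
k k k p k x x k k k p k x

Derivation:
Row 2: chart row 2, WS - tiled (columns 1-13): p x k k o k k p x k k o k; work from column 13 back to 1 with k<->p swapped.
Row 3: chart row 3, RS - tile across columns 1-13 and work as-is.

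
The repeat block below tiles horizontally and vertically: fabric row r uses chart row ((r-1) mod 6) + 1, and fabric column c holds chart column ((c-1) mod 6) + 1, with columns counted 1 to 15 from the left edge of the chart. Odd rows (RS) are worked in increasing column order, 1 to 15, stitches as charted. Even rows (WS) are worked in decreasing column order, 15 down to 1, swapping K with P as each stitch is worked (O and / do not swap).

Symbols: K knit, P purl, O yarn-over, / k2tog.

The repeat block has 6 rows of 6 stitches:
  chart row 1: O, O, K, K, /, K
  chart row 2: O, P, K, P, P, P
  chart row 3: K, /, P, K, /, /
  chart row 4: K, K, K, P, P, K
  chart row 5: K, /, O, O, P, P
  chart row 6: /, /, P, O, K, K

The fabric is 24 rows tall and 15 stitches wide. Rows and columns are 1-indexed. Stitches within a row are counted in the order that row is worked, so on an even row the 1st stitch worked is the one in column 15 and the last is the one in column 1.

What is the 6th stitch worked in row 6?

Stitch:
O

Derivation:
For row 6: chart row = ((6-1) mod 6) + 1 = 6; this is a WS (even) row.
Chart row 6 tiled across columns 1-15: / / P O K K / / P O K K / / P
WS row: flip the tiled sequence (start at column 15) and apply K<->P; O and / stay.
Row 6 as worked: K / / P P O K / / P P O K / /
Stitch 6 in working order -> O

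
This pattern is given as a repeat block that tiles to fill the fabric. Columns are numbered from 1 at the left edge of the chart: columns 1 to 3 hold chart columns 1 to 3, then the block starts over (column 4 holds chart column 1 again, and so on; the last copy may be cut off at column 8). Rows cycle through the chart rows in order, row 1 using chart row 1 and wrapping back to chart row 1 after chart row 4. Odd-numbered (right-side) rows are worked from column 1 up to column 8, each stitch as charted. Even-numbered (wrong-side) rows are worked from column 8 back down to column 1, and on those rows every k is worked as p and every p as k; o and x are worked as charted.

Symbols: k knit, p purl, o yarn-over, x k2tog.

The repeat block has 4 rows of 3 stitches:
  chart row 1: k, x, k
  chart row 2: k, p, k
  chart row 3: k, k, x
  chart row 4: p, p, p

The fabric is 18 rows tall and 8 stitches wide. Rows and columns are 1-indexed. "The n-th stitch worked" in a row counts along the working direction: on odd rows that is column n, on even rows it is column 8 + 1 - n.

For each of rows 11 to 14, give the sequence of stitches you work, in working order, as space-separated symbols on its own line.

Rows as worked:
k k x k k x k k
k k k k k k k k
k x k k x k k x
k p p k p p k p

Derivation:
Row 11: chart row 3, RS - tile across columns 1-8 and work as-is.
Row 12: chart row 4, WS - tiled (columns 1-8): p p p p p p p p; work from column 8 back to 1 with k<->p swapped.
Row 13: chart row 1, RS - tile across columns 1-8 and work as-is.
Row 14: chart row 2, WS - tiled (columns 1-8): k p k k p k k p; work from column 8 back to 1 with k<->p swapped.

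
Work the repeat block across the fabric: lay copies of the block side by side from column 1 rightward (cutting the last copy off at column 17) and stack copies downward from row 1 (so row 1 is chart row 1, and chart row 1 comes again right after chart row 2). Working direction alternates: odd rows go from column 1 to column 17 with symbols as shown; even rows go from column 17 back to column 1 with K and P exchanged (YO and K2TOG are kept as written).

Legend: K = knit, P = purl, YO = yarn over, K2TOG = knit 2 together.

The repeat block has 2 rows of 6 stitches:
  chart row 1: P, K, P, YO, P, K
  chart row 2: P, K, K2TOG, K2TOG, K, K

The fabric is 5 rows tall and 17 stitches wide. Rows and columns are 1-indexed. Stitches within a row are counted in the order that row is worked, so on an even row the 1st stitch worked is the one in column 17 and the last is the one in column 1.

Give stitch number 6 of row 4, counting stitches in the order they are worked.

Stitch:
P

Derivation:
For row 4: chart row = ((4-1) mod 2) + 1 = 2; this is a WS (even) row.
Chart row 2 tiled across columns 1-17: P K K2TOG K2TOG K K P K K2TOG K2TOG K K P K K2TOG K2TOG K
Wrong side: read the tiled row from column 17 down to 1 and exchange K with P (leave YO, K2TOG).
Row 4 as worked: P K2TOG K2TOG P K P P K2TOG K2TOG P K P P K2TOG K2TOG P K
Counting 6 along the worked row gives P.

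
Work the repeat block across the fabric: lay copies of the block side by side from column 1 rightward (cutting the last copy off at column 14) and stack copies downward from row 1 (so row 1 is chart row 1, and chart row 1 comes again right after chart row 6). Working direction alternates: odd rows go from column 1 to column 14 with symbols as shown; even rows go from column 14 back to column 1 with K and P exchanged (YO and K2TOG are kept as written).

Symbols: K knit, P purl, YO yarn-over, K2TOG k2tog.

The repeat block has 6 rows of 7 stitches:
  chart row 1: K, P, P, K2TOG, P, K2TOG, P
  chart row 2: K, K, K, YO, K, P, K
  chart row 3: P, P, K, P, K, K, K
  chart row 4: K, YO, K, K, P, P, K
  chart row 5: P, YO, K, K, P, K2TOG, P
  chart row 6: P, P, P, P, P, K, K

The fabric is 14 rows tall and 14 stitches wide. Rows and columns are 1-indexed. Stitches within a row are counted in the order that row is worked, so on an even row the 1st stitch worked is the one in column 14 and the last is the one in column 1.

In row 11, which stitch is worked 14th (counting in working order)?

Row 11 uses chart row ((11-1) mod 6)+1 = 5. Row 11 is odd, so RS.
Chart row 5 tiled across columns 1-14: P YO K K P K2TOG P P YO K K P K2TOG P
RS row: no reversal, no swap; stitch n worked = column n.
The 14th stitch worked is P.

== STITCH ==
P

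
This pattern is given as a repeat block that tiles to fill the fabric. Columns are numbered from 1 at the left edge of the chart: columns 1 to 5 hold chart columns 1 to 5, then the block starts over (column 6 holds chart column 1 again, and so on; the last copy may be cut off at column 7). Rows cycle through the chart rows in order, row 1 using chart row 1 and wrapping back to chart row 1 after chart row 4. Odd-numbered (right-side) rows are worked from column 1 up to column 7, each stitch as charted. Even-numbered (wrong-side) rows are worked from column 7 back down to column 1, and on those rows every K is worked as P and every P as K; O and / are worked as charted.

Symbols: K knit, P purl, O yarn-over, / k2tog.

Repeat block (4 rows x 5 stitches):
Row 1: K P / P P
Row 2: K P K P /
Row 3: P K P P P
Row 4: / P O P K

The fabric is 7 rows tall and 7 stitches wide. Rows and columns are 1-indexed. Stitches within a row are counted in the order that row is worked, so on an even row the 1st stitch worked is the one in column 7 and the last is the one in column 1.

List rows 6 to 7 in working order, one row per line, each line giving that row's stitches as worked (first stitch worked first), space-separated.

Rows as worked:
K P / K P K P
P K P P P P K

Derivation:
Row 6: chart row 2, WS - tiled (columns 1-7): K P K P / K P; work from column 7 back to 1 with K<->P swapped.
Row 7: chart row 3, RS - tile across columns 1-7 and work as-is.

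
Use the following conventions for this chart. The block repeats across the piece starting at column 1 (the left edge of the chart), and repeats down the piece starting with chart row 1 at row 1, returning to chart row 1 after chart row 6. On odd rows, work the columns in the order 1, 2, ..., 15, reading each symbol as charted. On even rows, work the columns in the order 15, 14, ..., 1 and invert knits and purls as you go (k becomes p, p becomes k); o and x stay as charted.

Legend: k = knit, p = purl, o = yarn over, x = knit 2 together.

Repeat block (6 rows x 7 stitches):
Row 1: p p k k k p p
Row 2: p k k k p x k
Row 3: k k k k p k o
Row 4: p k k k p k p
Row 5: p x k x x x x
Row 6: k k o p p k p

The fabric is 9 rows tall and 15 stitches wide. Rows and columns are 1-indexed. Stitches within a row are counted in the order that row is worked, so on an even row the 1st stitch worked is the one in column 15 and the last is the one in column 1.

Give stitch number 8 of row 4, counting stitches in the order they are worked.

Row 4: (4-1) mod 6 = 3, so use chart row 4. Even row -> WS.
Chart row 4 tiled across columns 1-15: p k k k p k p p k k k p k p p
Wrong side: read the tiled row from column 15 down to 1 and exchange k with p (leave o, x).
Row 4 as worked: k k p k p p p k k p k p p p k
Stitch 8 in working order -> k

== STITCH ==
k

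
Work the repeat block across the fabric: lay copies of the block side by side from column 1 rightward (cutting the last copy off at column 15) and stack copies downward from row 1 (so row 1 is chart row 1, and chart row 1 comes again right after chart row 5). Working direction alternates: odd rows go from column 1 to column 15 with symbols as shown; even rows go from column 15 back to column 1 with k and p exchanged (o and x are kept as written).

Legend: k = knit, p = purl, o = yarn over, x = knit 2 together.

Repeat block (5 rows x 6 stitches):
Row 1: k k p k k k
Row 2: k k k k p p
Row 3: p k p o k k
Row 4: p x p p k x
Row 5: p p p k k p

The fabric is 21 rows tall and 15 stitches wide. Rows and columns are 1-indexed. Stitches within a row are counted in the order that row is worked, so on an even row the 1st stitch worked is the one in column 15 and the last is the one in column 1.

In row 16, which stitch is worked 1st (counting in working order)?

Stitch:
k

Derivation:
Row 16 uses chart row ((16-1) mod 5)+1 = 1. Row 16 is even, so WS.
Chart row 1 tiled across columns 1-15: k k p k k k k k p k k k k k p
Wrong side: read the tiled row from column 15 down to 1 and exchange k with p (leave o, x).
Row 16 as worked: k p p p p p k p p p p p k p p
Counting 1 along the worked row gives k.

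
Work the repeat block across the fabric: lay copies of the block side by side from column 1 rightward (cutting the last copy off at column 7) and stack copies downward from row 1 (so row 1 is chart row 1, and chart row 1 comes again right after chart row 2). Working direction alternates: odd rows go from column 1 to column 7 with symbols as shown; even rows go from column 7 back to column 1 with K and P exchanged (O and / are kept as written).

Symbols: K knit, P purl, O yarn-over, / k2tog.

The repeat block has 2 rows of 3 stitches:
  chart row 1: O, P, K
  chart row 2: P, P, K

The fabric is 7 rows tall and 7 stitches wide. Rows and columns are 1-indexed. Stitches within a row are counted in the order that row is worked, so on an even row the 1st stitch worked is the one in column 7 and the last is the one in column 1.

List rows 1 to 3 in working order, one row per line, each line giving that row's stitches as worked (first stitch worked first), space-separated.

== ROWS AS WORKED ==
O P K O P K O
K P K K P K K
O P K O P K O

Derivation:
Row 1: chart row 1, RS - tile across columns 1-7 and work as-is.
Row 2: chart row 2, WS - tiled (columns 1-7): P P K P P K P; work from column 7 back to 1 with K<->P swapped.
Row 3: chart row 1, RS - tile across columns 1-7 and work as-is.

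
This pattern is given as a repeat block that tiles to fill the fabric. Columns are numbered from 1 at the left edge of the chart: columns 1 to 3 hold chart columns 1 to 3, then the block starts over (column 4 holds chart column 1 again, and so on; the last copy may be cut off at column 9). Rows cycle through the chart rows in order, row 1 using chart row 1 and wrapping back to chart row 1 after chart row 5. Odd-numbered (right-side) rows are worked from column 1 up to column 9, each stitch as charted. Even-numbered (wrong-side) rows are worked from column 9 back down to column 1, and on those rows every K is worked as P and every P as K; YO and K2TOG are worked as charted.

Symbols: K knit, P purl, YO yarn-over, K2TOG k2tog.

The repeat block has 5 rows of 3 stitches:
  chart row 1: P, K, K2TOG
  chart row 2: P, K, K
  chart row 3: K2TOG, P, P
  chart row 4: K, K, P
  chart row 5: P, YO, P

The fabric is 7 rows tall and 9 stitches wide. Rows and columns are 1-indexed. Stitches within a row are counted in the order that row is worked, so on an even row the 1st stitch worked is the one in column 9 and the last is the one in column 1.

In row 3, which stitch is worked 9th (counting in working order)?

Stitch:
P

Derivation:
Row 3: (3-1) mod 5 = 2, so use chart row 3. Odd row -> RS.
Chart row 3 tiled across columns 1-9: K2TOG P P K2TOG P P K2TOG P P
RS: work column 1 to column 9, symbols as charted — the tiled row is the row as worked.
Stitch 9 in working order -> P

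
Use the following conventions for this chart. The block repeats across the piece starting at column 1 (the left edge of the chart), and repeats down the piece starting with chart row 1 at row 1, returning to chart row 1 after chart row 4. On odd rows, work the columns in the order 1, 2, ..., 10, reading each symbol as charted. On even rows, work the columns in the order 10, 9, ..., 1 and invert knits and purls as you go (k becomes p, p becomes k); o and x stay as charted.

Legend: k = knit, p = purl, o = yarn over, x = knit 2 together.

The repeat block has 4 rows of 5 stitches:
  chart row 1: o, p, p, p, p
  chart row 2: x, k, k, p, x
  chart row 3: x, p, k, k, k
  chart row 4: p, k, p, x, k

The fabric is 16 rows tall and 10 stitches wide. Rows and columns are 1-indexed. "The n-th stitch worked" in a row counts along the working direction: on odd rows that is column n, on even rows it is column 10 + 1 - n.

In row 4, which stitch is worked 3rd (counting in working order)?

Stitch:
k

Derivation:
Row 4 uses chart row ((4-1) mod 4)+1 = 4. Row 4 is even, so WS.
Chart row 4 tiled across columns 1-10: p k p x k p k p x k
WS: work from column 10 back to column 1 (reverse the tiled row), swapping k<->p (o and x unchanged).
Row 4 as worked: p x k p k p x k p k
The 3rd stitch worked is k.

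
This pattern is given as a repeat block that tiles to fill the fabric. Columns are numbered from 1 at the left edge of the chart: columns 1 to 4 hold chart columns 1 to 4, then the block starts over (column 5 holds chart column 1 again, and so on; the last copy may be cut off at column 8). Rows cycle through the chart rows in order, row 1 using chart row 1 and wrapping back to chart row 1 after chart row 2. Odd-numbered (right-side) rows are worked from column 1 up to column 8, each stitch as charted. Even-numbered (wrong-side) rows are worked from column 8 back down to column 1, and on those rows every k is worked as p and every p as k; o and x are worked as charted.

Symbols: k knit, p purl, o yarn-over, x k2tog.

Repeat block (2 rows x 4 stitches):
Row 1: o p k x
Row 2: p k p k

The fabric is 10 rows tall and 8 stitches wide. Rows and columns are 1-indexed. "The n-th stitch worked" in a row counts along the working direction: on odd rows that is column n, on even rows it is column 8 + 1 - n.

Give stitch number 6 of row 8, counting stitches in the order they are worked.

Stitch:
k

Derivation:
Row 8 uses chart row ((8-1) mod 2)+1 = 2. Row 8 is even, so WS.
Chart row 2 tiled across columns 1-8: p k p k p k p k
WS: work from column 8 back to column 1 (reverse the tiled row), swapping k<->p (o and x unchanged).
Row 8 as worked: p k p k p k p k
Counting 6 along the worked row gives k.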